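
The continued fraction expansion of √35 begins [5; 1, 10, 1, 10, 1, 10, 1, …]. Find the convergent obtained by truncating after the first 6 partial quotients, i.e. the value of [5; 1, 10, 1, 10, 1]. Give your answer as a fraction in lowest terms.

Start with 1.
10 + 1/(1/1) = 10 + 1/1 = 11/1
1 + 1/(11/1) = 1 + 1/11 = 12/11
10 + 1/(12/11) = 10 + 11/12 = 131/12
1 + 1/(131/12) = 1 + 12/131 = 143/131
5 + 1/(143/131) = 5 + 131/143 = 846/143

846/143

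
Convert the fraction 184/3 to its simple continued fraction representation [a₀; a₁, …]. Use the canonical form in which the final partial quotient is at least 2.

Run the Euclidean algorithm, recording each quotient:
⌊184/3⌋ = 61, remainder 1
⌊3/1⌋ = 3, remainder 0

[61; 3]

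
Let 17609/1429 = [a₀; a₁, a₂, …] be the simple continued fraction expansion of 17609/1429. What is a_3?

46

Repeatedly divide and take the remainder:
⌊17609/1429⌋ = 12, remainder 461
⌊1429/461⌋ = 3, remainder 46
⌊461/46⌋ = 10, remainder 1
⌊46/1⌋ = 46, remainder 0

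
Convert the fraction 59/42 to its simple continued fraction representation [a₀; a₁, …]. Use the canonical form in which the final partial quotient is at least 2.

[1; 2, 2, 8]

59 = 1·42 + 17, so a_0 = 1
42 = 2·17 + 8, so a_1 = 2
17 = 2·8 + 1, so a_2 = 2
8 = 8·1 + 0, so a_3 = 8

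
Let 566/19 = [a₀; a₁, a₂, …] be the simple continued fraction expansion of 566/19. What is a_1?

Repeatedly divide and take the remainder:
566 = 29·19 + 15, so a_0 = 29
19 = 1·15 + 4, so a_1 = 1

1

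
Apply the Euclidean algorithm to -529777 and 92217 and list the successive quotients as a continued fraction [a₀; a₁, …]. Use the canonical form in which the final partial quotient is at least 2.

[-6; 3, 1, 11, 2, 37, 6, 4]

Run the Euclidean algorithm, recording each quotient:
-529777 ÷ 92217 → quotient -6, remainder 23525
92217 ÷ 23525 → quotient 3, remainder 21642
23525 ÷ 21642 → quotient 1, remainder 1883
21642 ÷ 1883 → quotient 11, remainder 929
1883 ÷ 929 → quotient 2, remainder 25
929 ÷ 25 → quotient 37, remainder 4
25 ÷ 4 → quotient 6, remainder 1
4 ÷ 1 → quotient 4, remainder 0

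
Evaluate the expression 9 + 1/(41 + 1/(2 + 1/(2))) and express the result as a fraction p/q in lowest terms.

1868/207

Build up convergents one term at a time:
a_0 = 9: 9/1
a_1 = 41: 370/41
a_2 = 2: 749/83
a_3 = 2: 1868/207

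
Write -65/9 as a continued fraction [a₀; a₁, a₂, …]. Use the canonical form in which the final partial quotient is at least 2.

[-8; 1, 3, 2]

Apply division with remainder until the remainder is 0:
⌊-65/9⌋ = -8, remainder 7
⌊9/7⌋ = 1, remainder 2
⌊7/2⌋ = 3, remainder 1
⌊2/1⌋ = 2, remainder 0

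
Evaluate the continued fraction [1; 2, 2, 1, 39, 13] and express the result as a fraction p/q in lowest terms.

5171/3621

a_0 = 1: 1/1
a_1 = 2: 3/2
a_2 = 2: 7/5
a_3 = 1: 10/7
a_4 = 39: 397/278
a_5 = 13: 5171/3621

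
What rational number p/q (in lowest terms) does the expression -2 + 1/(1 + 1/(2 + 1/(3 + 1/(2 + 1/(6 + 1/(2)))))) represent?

a_0 = -2: -2/1
a_1 = 1: -1/1
a_2 = 2: -4/3
a_3 = 3: -13/10
a_4 = 2: -30/23
a_5 = 6: -193/148
a_6 = 2: -416/319

-416/319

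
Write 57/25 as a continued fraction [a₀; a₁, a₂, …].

Apply division with remainder until the remainder is 0:
57 = 2·25 + 7, so a_0 = 2
25 = 3·7 + 4, so a_1 = 3
7 = 1·4 + 3, so a_2 = 1
4 = 1·3 + 1, so a_3 = 1
3 = 3·1 + 0, so a_4 = 3

[2; 3, 1, 1, 3]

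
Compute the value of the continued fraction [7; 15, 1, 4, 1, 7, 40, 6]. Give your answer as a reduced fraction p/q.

1270481/179874

Start with 6.
40 + 1/(6/1) = 40 + 1/6 = 241/6
7 + 1/(241/6) = 7 + 6/241 = 1693/241
1 + 1/(1693/241) = 1 + 241/1693 = 1934/1693
4 + 1/(1934/1693) = 4 + 1693/1934 = 9429/1934
1 + 1/(9429/1934) = 1 + 1934/9429 = 11363/9429
15 + 1/(11363/9429) = 15 + 9429/11363 = 179874/11363
7 + 1/(179874/11363) = 7 + 11363/179874 = 1270481/179874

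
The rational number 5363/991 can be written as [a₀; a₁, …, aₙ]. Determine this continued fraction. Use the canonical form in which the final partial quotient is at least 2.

5363 = 5·991 + 408, so a_0 = 5
991 = 2·408 + 175, so a_1 = 2
408 = 2·175 + 58, so a_2 = 2
175 = 3·58 + 1, so a_3 = 3
58 = 58·1 + 0, so a_4 = 58

[5; 2, 2, 3, 58]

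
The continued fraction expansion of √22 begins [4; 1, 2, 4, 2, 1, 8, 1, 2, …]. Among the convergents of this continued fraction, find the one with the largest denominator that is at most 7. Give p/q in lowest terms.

14/3

a_0 = 4: 4/1  (≤ bound)
a_1 = 1: 5/1  (≤ bound)
a_2 = 2: 14/3  (≤ bound)
a_3 = 4: 61/13  (> 7, stop)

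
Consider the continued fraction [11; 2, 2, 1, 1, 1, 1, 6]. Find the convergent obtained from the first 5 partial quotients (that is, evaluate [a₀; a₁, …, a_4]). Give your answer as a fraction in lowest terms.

137/12

Compute successive convergents:
a_0 = 11: 11/1
a_1 = 2: 23/2
a_2 = 2: 57/5
a_3 = 1: 80/7
a_4 = 1: 137/12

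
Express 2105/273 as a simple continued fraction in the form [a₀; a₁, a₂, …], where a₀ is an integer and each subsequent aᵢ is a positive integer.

[7; 1, 2, 2, 5, 7]

⌊2105/273⌋ = 7, remainder 194
⌊273/194⌋ = 1, remainder 79
⌊194/79⌋ = 2, remainder 36
⌊79/36⌋ = 2, remainder 7
⌊36/7⌋ = 5, remainder 1
⌊7/1⌋ = 7, remainder 0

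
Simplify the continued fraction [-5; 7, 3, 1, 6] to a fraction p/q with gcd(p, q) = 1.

-953/196

Build up convergents one term at a time:
a_0 = -5: -5/1
a_1 = 7: -34/7
a_2 = 3: -107/22
a_3 = 1: -141/29
a_4 = 6: -953/196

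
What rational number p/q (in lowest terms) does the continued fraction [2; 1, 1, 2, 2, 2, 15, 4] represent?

4699/1817

Start with 4.
15 + 1/(4/1) = 15 + 1/4 = 61/4
2 + 1/(61/4) = 2 + 4/61 = 126/61
2 + 1/(126/61) = 2 + 61/126 = 313/126
2 + 1/(313/126) = 2 + 126/313 = 752/313
1 + 1/(752/313) = 1 + 313/752 = 1065/752
1 + 1/(1065/752) = 1 + 752/1065 = 1817/1065
2 + 1/(1817/1065) = 2 + 1065/1817 = 4699/1817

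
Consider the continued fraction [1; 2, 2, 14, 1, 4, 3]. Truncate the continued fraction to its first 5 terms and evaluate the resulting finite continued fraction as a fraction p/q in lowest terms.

108/77

Build up convergents one term at a time:
a_0 = 1: 1/1
a_1 = 2: 3/2
a_2 = 2: 7/5
a_3 = 14: 101/72
a_4 = 1: 108/77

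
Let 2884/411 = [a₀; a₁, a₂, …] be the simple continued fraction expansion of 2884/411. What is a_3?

2

Repeatedly divide and take the remainder:
2884 ÷ 411 → quotient 7, remainder 7
411 ÷ 7 → quotient 58, remainder 5
7 ÷ 5 → quotient 1, remainder 2
5 ÷ 2 → quotient 2, remainder 1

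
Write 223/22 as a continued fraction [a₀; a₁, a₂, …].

Repeatedly divide and take the remainder:
⌊223/22⌋ = 10, remainder 3
⌊22/3⌋ = 7, remainder 1
⌊3/1⌋ = 3, remainder 0

[10; 7, 3]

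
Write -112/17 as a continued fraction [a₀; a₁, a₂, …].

-112 ÷ 17 → quotient -7, remainder 7
17 ÷ 7 → quotient 2, remainder 3
7 ÷ 3 → quotient 2, remainder 1
3 ÷ 1 → quotient 3, remainder 0

[-7; 2, 2, 3]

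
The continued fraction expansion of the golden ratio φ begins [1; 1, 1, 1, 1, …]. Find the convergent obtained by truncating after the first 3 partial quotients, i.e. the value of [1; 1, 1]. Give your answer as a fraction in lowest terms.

Use the convergent recurrence hₖ = aₖ·hₖ₋₁ + hₖ₋₂ (and likewise for the denominators kₖ):
a_0 = 1: 1/1
a_1 = 1: 2/1
a_2 = 1: 3/2

3/2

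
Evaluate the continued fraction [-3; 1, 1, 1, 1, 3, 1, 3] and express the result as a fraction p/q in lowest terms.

Compute successive convergents:
a_0 = -3: -3/1
a_1 = 1: -2/1
a_2 = 1: -5/2
a_3 = 1: -7/3
a_4 = 1: -12/5
a_5 = 3: -43/18
a_6 = 1: -55/23
a_7 = 3: -208/87

-208/87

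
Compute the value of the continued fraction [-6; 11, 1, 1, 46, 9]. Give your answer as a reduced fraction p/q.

-57079/9653

Starting at the tail and folding back:
Start with 9.
46 + 1/(9/1) = 46 + 1/9 = 415/9
1 + 1/(415/9) = 1 + 9/415 = 424/415
1 + 1/(424/415) = 1 + 415/424 = 839/424
11 + 1/(839/424) = 11 + 424/839 = 9653/839
-6 + 1/(9653/839) = -6 + 839/9653 = -57079/9653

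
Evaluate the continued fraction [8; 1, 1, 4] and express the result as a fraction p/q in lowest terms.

Start with 4.
1 + 1/(4/1) = 1 + 1/4 = 5/4
1 + 1/(5/4) = 1 + 4/5 = 9/5
8 + 1/(9/5) = 8 + 5/9 = 77/9

77/9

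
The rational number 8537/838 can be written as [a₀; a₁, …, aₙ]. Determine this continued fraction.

8537 = 10·838 + 157, so a_0 = 10
838 = 5·157 + 53, so a_1 = 5
157 = 2·53 + 51, so a_2 = 2
53 = 1·51 + 2, so a_3 = 1
51 = 25·2 + 1, so a_4 = 25
2 = 2·1 + 0, so a_5 = 2

[10; 5, 2, 1, 25, 2]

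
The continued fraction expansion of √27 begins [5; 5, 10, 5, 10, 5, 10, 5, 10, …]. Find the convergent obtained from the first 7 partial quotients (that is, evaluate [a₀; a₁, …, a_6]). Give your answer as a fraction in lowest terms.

Start with 10.
5 + 1/(10/1) = 5 + 1/10 = 51/10
10 + 1/(51/10) = 10 + 10/51 = 520/51
5 + 1/(520/51) = 5 + 51/520 = 2651/520
10 + 1/(2651/520) = 10 + 520/2651 = 27030/2651
5 + 1/(27030/2651) = 5 + 2651/27030 = 137801/27030
5 + 1/(137801/27030) = 5 + 27030/137801 = 716035/137801

716035/137801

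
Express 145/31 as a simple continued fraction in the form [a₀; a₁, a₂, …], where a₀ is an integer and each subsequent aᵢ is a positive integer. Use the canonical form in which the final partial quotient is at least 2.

145 = 4·31 + 21, so a_0 = 4
31 = 1·21 + 10, so a_1 = 1
21 = 2·10 + 1, so a_2 = 2
10 = 10·1 + 0, so a_3 = 10

[4; 1, 2, 10]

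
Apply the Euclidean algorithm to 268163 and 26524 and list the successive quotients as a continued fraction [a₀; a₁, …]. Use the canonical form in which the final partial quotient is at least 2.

⌊268163/26524⌋ = 10, remainder 2923
⌊26524/2923⌋ = 9, remainder 217
⌊2923/217⌋ = 13, remainder 102
⌊217/102⌋ = 2, remainder 13
⌊102/13⌋ = 7, remainder 11
⌊13/11⌋ = 1, remainder 2
⌊11/2⌋ = 5, remainder 1
⌊2/1⌋ = 2, remainder 0

[10; 9, 13, 2, 7, 1, 5, 2]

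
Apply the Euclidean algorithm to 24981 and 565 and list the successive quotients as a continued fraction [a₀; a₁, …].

24981 = 44·565 + 121, so a_0 = 44
565 = 4·121 + 81, so a_1 = 4
121 = 1·81 + 40, so a_2 = 1
81 = 2·40 + 1, so a_3 = 2
40 = 40·1 + 0, so a_4 = 40

[44; 4, 1, 2, 40]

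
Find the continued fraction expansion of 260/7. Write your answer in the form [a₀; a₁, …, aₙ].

Repeatedly divide and take the remainder:
⌊260/7⌋ = 37, remainder 1
⌊7/1⌋ = 7, remainder 0

[37; 7]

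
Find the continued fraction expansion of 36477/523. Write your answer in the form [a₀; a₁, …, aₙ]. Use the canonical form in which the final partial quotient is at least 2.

[69; 1, 2, 1, 13, 1, 3, 2]

Run the Euclidean algorithm, recording each quotient:
36477 ÷ 523 → quotient 69, remainder 390
523 ÷ 390 → quotient 1, remainder 133
390 ÷ 133 → quotient 2, remainder 124
133 ÷ 124 → quotient 1, remainder 9
124 ÷ 9 → quotient 13, remainder 7
9 ÷ 7 → quotient 1, remainder 2
7 ÷ 2 → quotient 3, remainder 1
2 ÷ 1 → quotient 2, remainder 0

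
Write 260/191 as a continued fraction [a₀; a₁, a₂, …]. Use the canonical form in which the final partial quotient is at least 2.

Repeatedly divide and take the remainder:
260 ÷ 191 → quotient 1, remainder 69
191 ÷ 69 → quotient 2, remainder 53
69 ÷ 53 → quotient 1, remainder 16
53 ÷ 16 → quotient 3, remainder 5
16 ÷ 5 → quotient 3, remainder 1
5 ÷ 1 → quotient 5, remainder 0

[1; 2, 1, 3, 3, 5]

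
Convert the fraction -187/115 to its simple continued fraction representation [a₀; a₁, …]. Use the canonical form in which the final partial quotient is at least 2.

[-2; 2, 1, 2, 14]

Repeatedly divide and take the remainder:
⌊-187/115⌋ = -2, remainder 43
⌊115/43⌋ = 2, remainder 29
⌊43/29⌋ = 1, remainder 14
⌊29/14⌋ = 2, remainder 1
⌊14/1⌋ = 14, remainder 0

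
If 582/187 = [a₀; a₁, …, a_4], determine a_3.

9

582 ÷ 187 → quotient 3, remainder 21
187 ÷ 21 → quotient 8, remainder 19
21 ÷ 19 → quotient 1, remainder 2
19 ÷ 2 → quotient 9, remainder 1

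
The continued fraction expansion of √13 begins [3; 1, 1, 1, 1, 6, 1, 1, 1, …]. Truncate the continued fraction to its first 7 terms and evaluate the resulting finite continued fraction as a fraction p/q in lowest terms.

Start with 1.
6 + 1/(1/1) = 6 + 1/1 = 7/1
1 + 1/(7/1) = 1 + 1/7 = 8/7
1 + 1/(8/7) = 1 + 7/8 = 15/8
1 + 1/(15/8) = 1 + 8/15 = 23/15
1 + 1/(23/15) = 1 + 15/23 = 38/23
3 + 1/(38/23) = 3 + 23/38 = 137/38

137/38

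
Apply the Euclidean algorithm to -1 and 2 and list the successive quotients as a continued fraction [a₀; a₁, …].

[-1; 2]

⌊-1/2⌋ = -1, remainder 1
⌊2/1⌋ = 2, remainder 0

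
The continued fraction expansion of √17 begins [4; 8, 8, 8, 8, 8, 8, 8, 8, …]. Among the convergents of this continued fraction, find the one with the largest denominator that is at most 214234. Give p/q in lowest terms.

143649/34840

a_0 = 4: 4/1  (≤ bound)
a_1 = 8: 33/8  (≤ bound)
a_2 = 8: 268/65  (≤ bound)
a_3 = 8: 2177/528  (≤ bound)
a_4 = 8: 17684/4289  (≤ bound)
a_5 = 8: 143649/34840  (≤ bound)
a_6 = 8: 1166876/283009  (> 214234, stop)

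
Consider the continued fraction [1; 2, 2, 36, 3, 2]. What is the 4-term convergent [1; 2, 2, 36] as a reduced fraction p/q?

Start with 36.
2 + 1/(36/1) = 2 + 1/36 = 73/36
2 + 1/(73/36) = 2 + 36/73 = 182/73
1 + 1/(182/73) = 1 + 73/182 = 255/182

255/182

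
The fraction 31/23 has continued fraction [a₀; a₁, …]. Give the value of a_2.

1

31 = 1·23 + 8, so a_0 = 1
23 = 2·8 + 7, so a_1 = 2
8 = 1·7 + 1, so a_2 = 1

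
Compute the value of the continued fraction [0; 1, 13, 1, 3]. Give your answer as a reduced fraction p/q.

Collapse the nested fraction from the inside out:
Start with 3.
1 + 1/(3/1) = 1 + 1/3 = 4/3
13 + 1/(4/3) = 13 + 3/4 = 55/4
1 + 1/(55/4) = 1 + 4/55 = 59/55
0 + 1/(59/55) = 0 + 55/59 = 55/59

55/59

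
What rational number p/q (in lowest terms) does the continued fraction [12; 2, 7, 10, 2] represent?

3977/319

Compute successive convergents:
a_0 = 12: 12/1
a_1 = 2: 25/2
a_2 = 7: 187/15
a_3 = 10: 1895/152
a_4 = 2: 3977/319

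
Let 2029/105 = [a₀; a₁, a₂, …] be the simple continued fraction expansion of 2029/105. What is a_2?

11

2029 = 19·105 + 34, so a_0 = 19
105 = 3·34 + 3, so a_1 = 3
34 = 11·3 + 1, so a_2 = 11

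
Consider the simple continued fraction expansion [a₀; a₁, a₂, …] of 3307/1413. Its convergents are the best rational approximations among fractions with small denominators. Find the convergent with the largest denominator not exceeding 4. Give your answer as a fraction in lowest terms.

a_0 = 2: 2/1  (≤ bound)
a_1 = 2: 5/2  (≤ bound)
a_2 = 1: 7/3  (≤ bound)
a_3 = 15: 110/47  (> 4, stop)

7/3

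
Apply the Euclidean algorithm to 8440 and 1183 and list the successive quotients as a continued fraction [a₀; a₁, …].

[7; 7, 2, 3, 1, 2, 6]

8440 ÷ 1183 → quotient 7, remainder 159
1183 ÷ 159 → quotient 7, remainder 70
159 ÷ 70 → quotient 2, remainder 19
70 ÷ 19 → quotient 3, remainder 13
19 ÷ 13 → quotient 1, remainder 6
13 ÷ 6 → quotient 2, remainder 1
6 ÷ 1 → quotient 6, remainder 0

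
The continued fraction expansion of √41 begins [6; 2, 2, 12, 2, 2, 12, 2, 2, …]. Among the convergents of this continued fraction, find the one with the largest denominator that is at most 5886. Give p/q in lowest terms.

25414/3969

List convergents until the denominator exceeds the bound:
a_0 = 6: 6/1  (≤ bound)
a_1 = 2: 13/2  (≤ bound)
a_2 = 2: 32/5  (≤ bound)
a_3 = 12: 397/62  (≤ bound)
a_4 = 2: 826/129  (≤ bound)
a_5 = 2: 2049/320  (≤ bound)
a_6 = 12: 25414/3969  (≤ bound)
a_7 = 2: 52877/8258  (> 5886, stop)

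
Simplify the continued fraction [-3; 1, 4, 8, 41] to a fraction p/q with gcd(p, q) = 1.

a_0 = -3: -3/1
a_1 = 1: -2/1
a_2 = 4: -11/5
a_3 = 8: -90/41
a_4 = 41: -3701/1686

-3701/1686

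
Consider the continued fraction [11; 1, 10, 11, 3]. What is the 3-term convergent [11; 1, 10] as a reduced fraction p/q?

131/11

Build up convergents one term at a time:
a_0 = 11: 11/1
a_1 = 1: 12/1
a_2 = 10: 131/11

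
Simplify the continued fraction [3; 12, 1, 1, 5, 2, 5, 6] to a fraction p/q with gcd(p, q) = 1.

31287/10159

Start with 6.
5 + 1/(6/1) = 5 + 1/6 = 31/6
2 + 1/(31/6) = 2 + 6/31 = 68/31
5 + 1/(68/31) = 5 + 31/68 = 371/68
1 + 1/(371/68) = 1 + 68/371 = 439/371
1 + 1/(439/371) = 1 + 371/439 = 810/439
12 + 1/(810/439) = 12 + 439/810 = 10159/810
3 + 1/(10159/810) = 3 + 810/10159 = 31287/10159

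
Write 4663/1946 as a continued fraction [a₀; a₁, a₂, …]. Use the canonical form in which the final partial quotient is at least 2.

[2; 2, 1, 1, 9, 1, 11, 3]

⌊4663/1946⌋ = 2, remainder 771
⌊1946/771⌋ = 2, remainder 404
⌊771/404⌋ = 1, remainder 367
⌊404/367⌋ = 1, remainder 37
⌊367/37⌋ = 9, remainder 34
⌊37/34⌋ = 1, remainder 3
⌊34/3⌋ = 11, remainder 1
⌊3/1⌋ = 3, remainder 0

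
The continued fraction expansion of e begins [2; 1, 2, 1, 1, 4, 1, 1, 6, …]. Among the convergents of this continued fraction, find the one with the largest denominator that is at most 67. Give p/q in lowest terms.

106/39

a_0 = 2: 2/1  (≤ bound)
a_1 = 1: 3/1  (≤ bound)
a_2 = 2: 8/3  (≤ bound)
a_3 = 1: 11/4  (≤ bound)
a_4 = 1: 19/7  (≤ bound)
a_5 = 4: 87/32  (≤ bound)
a_6 = 1: 106/39  (≤ bound)
a_7 = 1: 193/71  (> 67, stop)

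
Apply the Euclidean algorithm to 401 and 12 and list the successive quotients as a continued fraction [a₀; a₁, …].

401 = 33·12 + 5, so a_0 = 33
12 = 2·5 + 2, so a_1 = 2
5 = 2·2 + 1, so a_2 = 2
2 = 2·1 + 0, so a_3 = 2

[33; 2, 2, 2]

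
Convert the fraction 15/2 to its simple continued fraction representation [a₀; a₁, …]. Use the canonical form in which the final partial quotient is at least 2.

[7; 2]

15 = 7·2 + 1, so a_0 = 7
2 = 2·1 + 0, so a_1 = 2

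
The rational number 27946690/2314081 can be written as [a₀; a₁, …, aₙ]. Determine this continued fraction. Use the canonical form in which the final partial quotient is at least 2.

⌊27946690/2314081⌋ = 12, remainder 177718
⌊2314081/177718⌋ = 13, remainder 3747
⌊177718/3747⌋ = 47, remainder 1609
⌊3747/1609⌋ = 2, remainder 529
⌊1609/529⌋ = 3, remainder 22
⌊529/22⌋ = 24, remainder 1
⌊22/1⌋ = 22, remainder 0

[12; 13, 47, 2, 3, 24, 22]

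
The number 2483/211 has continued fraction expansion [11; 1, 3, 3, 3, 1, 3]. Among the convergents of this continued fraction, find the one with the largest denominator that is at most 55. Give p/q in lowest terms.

506/43

a_0 = 11: 11/1  (≤ bound)
a_1 = 1: 12/1  (≤ bound)
a_2 = 3: 47/4  (≤ bound)
a_3 = 3: 153/13  (≤ bound)
a_4 = 3: 506/43  (≤ bound)
a_5 = 1: 659/56  (> 55, stop)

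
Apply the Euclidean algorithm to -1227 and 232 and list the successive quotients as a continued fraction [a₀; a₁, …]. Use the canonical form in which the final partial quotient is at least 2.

Repeatedly divide and take the remainder:
-1227 ÷ 232 → quotient -6, remainder 165
232 ÷ 165 → quotient 1, remainder 67
165 ÷ 67 → quotient 2, remainder 31
67 ÷ 31 → quotient 2, remainder 5
31 ÷ 5 → quotient 6, remainder 1
5 ÷ 1 → quotient 5, remainder 0

[-6; 1, 2, 2, 6, 5]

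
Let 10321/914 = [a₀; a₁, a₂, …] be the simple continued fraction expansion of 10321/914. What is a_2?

10321 = 11·914 + 267, so a_0 = 11
914 = 3·267 + 113, so a_1 = 3
267 = 2·113 + 41, so a_2 = 2

2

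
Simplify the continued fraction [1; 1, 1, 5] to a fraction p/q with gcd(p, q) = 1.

Use the convergent recurrence hₖ = aₖ·hₖ₋₁ + hₖ₋₂ (and likewise for the denominators kₖ):
a_0 = 1: 1/1
a_1 = 1: 2/1
a_2 = 1: 3/2
a_3 = 5: 17/11

17/11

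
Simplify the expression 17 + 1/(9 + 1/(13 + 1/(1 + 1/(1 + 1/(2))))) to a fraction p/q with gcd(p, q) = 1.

10557/617

Work from the innermost term outward:
Start with 2.
1 + 1/(2/1) = 1 + 1/2 = 3/2
1 + 1/(3/2) = 1 + 2/3 = 5/3
13 + 1/(5/3) = 13 + 3/5 = 68/5
9 + 1/(68/5) = 9 + 5/68 = 617/68
17 + 1/(617/68) = 17 + 68/617 = 10557/617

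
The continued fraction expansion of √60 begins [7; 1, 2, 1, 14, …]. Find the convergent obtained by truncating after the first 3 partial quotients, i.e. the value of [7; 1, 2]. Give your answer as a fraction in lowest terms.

Start with 2.
1 + 1/(2/1) = 1 + 1/2 = 3/2
7 + 1/(3/2) = 7 + 2/3 = 23/3

23/3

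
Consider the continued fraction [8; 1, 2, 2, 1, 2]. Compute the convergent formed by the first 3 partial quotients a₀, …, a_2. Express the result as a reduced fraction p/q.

a_0 = 8: 8/1
a_1 = 1: 9/1
a_2 = 2: 26/3

26/3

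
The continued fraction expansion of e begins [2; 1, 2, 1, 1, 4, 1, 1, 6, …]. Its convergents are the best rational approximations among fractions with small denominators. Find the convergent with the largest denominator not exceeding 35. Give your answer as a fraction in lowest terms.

87/32

List convergents until the denominator exceeds the bound:
a_0 = 2: 2/1  (≤ bound)
a_1 = 1: 3/1  (≤ bound)
a_2 = 2: 8/3  (≤ bound)
a_3 = 1: 11/4  (≤ bound)
a_4 = 1: 19/7  (≤ bound)
a_5 = 4: 87/32  (≤ bound)
a_6 = 1: 106/39  (> 35, stop)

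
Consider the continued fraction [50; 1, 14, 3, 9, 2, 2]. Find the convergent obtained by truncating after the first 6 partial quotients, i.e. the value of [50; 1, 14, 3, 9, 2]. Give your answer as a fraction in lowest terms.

Compute successive convergents:
a_0 = 50: 50/1
a_1 = 1: 51/1
a_2 = 14: 764/15
a_3 = 3: 2343/46
a_4 = 9: 21851/429
a_5 = 2: 46045/904

46045/904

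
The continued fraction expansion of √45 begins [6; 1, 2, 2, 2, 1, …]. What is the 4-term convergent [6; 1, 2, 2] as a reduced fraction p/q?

47/7

a_0 = 6: 6/1
a_1 = 1: 7/1
a_2 = 2: 20/3
a_3 = 2: 47/7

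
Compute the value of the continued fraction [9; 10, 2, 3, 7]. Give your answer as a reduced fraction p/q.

Use the convergent recurrence hₖ = aₖ·hₖ₋₁ + hₖ₋₂ (and likewise for the denominators kₖ):
a_0 = 9: 9/1
a_1 = 10: 91/10
a_2 = 2: 191/21
a_3 = 3: 664/73
a_4 = 7: 4839/532

4839/532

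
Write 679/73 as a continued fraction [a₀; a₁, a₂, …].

⌊679/73⌋ = 9, remainder 22
⌊73/22⌋ = 3, remainder 7
⌊22/7⌋ = 3, remainder 1
⌊7/1⌋ = 7, remainder 0

[9; 3, 3, 7]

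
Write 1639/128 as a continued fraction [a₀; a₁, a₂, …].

[12; 1, 4, 8, 3]

Repeatedly divide and take the remainder:
1639 = 12·128 + 103, so a_0 = 12
128 = 1·103 + 25, so a_1 = 1
103 = 4·25 + 3, so a_2 = 4
25 = 8·3 + 1, so a_3 = 8
3 = 3·1 + 0, so a_4 = 3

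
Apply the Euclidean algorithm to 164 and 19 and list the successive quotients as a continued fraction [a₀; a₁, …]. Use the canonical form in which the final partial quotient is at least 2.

164 = 8·19 + 12, so a_0 = 8
19 = 1·12 + 7, so a_1 = 1
12 = 1·7 + 5, so a_2 = 1
7 = 1·5 + 2, so a_3 = 1
5 = 2·2 + 1, so a_4 = 2
2 = 2·1 + 0, so a_5 = 2

[8; 1, 1, 1, 2, 2]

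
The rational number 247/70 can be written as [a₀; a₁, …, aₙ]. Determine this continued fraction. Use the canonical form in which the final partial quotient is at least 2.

[3; 1, 1, 8, 4]

Apply division with remainder until the remainder is 0:
247 ÷ 70 → quotient 3, remainder 37
70 ÷ 37 → quotient 1, remainder 33
37 ÷ 33 → quotient 1, remainder 4
33 ÷ 4 → quotient 8, remainder 1
4 ÷ 1 → quotient 4, remainder 0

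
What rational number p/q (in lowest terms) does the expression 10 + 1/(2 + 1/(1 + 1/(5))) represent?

176/17

Start with 5.
1 + 1/(5/1) = 1 + 1/5 = 6/5
2 + 1/(6/5) = 2 + 5/6 = 17/6
10 + 1/(17/6) = 10 + 6/17 = 176/17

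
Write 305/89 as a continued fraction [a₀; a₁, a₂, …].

[3; 2, 2, 1, 12]

Apply division with remainder until the remainder is 0:
⌊305/89⌋ = 3, remainder 38
⌊89/38⌋ = 2, remainder 13
⌊38/13⌋ = 2, remainder 12
⌊13/12⌋ = 1, remainder 1
⌊12/1⌋ = 12, remainder 0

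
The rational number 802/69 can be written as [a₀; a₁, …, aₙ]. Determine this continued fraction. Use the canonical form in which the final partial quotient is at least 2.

[11; 1, 1, 1, 1, 1, 8]

⌊802/69⌋ = 11, remainder 43
⌊69/43⌋ = 1, remainder 26
⌊43/26⌋ = 1, remainder 17
⌊26/17⌋ = 1, remainder 9
⌊17/9⌋ = 1, remainder 8
⌊9/8⌋ = 1, remainder 1
⌊8/1⌋ = 8, remainder 0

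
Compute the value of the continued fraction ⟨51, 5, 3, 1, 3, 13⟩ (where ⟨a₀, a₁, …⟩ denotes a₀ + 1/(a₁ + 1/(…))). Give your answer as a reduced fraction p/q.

53647/1048

Starting at the tail and folding back:
Start with 13.
3 + 1/(13/1) = 3 + 1/13 = 40/13
1 + 1/(40/13) = 1 + 13/40 = 53/40
3 + 1/(53/40) = 3 + 40/53 = 199/53
5 + 1/(199/53) = 5 + 53/199 = 1048/199
51 + 1/(1048/199) = 51 + 199/1048 = 53647/1048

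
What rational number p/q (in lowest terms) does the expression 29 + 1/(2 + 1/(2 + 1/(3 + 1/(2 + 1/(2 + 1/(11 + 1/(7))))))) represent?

225961/7683

Work from the innermost term outward:
Start with 7.
11 + 1/(7/1) = 11 + 1/7 = 78/7
2 + 1/(78/7) = 2 + 7/78 = 163/78
2 + 1/(163/78) = 2 + 78/163 = 404/163
3 + 1/(404/163) = 3 + 163/404 = 1375/404
2 + 1/(1375/404) = 2 + 404/1375 = 3154/1375
2 + 1/(3154/1375) = 2 + 1375/3154 = 7683/3154
29 + 1/(7683/3154) = 29 + 3154/7683 = 225961/7683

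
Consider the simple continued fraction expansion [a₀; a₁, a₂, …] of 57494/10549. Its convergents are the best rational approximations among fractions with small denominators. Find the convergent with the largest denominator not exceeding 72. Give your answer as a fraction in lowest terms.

109/20

List convergents until the denominator exceeds the bound:
a_0 = 5: 5/1  (≤ bound)
a_1 = 2: 11/2  (≤ bound)
a_2 = 4: 49/9  (≤ bound)
a_3 = 1: 60/11  (≤ bound)
a_4 = 1: 109/20  (≤ bound)
a_5 = 12: 1368/251  (> 72, stop)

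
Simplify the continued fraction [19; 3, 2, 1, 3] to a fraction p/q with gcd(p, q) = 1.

714/37

a_0 = 19: 19/1
a_1 = 3: 58/3
a_2 = 2: 135/7
a_3 = 1: 193/10
a_4 = 3: 714/37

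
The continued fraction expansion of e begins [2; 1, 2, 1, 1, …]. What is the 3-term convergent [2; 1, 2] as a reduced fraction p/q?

Work from the innermost term outward:
Start with 2.
1 + 1/(2/1) = 1 + 1/2 = 3/2
2 + 1/(3/2) = 2 + 2/3 = 8/3

8/3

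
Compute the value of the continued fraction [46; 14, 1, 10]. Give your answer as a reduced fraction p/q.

a_0 = 46: 46/1
a_1 = 14: 645/14
a_2 = 1: 691/15
a_3 = 10: 7555/164

7555/164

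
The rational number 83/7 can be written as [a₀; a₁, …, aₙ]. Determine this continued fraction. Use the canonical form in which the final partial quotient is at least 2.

Run the Euclidean algorithm, recording each quotient:
83 ÷ 7 → quotient 11, remainder 6
7 ÷ 6 → quotient 1, remainder 1
6 ÷ 1 → quotient 6, remainder 0

[11; 1, 6]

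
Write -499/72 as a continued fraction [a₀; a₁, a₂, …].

[-7; 14, 2, 2]

-499 ÷ 72 → quotient -7, remainder 5
72 ÷ 5 → quotient 14, remainder 2
5 ÷ 2 → quotient 2, remainder 1
2 ÷ 1 → quotient 2, remainder 0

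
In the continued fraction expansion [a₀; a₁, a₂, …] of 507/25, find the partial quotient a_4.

3

507 = 20·25 + 7, so a_0 = 20
25 = 3·7 + 4, so a_1 = 3
7 = 1·4 + 3, so a_2 = 1
4 = 1·3 + 1, so a_3 = 1
3 = 3·1 + 0, so a_4 = 3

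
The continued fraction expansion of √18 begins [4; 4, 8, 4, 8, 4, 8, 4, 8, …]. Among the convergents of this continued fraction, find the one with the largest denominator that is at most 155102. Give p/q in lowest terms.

List convergents until the denominator exceeds the bound:
a_0 = 4: 4/1  (≤ bound)
a_1 = 4: 17/4  (≤ bound)
a_2 = 8: 140/33  (≤ bound)
a_3 = 4: 577/136  (≤ bound)
a_4 = 8: 4756/1121  (≤ bound)
a_5 = 4: 19601/4620  (≤ bound)
a_6 = 8: 161564/38081  (≤ bound)
a_7 = 4: 665857/156944  (> 155102, stop)

161564/38081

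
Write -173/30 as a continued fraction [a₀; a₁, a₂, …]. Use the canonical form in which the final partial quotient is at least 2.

[-6; 4, 3, 2]

-173 = -6·30 + 7, so a_0 = -6
30 = 4·7 + 2, so a_1 = 4
7 = 3·2 + 1, so a_2 = 3
2 = 2·1 + 0, so a_3 = 2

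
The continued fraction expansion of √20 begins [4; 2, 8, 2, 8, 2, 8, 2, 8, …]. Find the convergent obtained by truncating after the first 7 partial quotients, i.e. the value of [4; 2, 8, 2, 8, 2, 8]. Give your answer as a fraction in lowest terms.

24476/5473

Compute successive convergents:
a_0 = 4: 4/1
a_1 = 2: 9/2
a_2 = 8: 76/17
a_3 = 2: 161/36
a_4 = 8: 1364/305
a_5 = 2: 2889/646
a_6 = 8: 24476/5473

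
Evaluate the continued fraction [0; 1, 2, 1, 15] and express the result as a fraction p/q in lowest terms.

Start with 15.
1 + 1/(15/1) = 1 + 1/15 = 16/15
2 + 1/(16/15) = 2 + 15/16 = 47/16
1 + 1/(47/16) = 1 + 16/47 = 63/47
0 + 1/(63/47) = 0 + 47/63 = 47/63

47/63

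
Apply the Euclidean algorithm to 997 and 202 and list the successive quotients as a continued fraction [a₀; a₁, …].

[4; 1, 14, 1, 1, 6]

Run the Euclidean algorithm, recording each quotient:
997 ÷ 202 → quotient 4, remainder 189
202 ÷ 189 → quotient 1, remainder 13
189 ÷ 13 → quotient 14, remainder 7
13 ÷ 7 → quotient 1, remainder 6
7 ÷ 6 → quotient 1, remainder 1
6 ÷ 1 → quotient 6, remainder 0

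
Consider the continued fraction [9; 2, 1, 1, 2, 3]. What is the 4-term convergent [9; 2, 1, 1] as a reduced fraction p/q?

47/5

Start with 1.
1 + 1/(1/1) = 1 + 1/1 = 2/1
2 + 1/(2/1) = 2 + 1/2 = 5/2
9 + 1/(5/2) = 9 + 2/5 = 47/5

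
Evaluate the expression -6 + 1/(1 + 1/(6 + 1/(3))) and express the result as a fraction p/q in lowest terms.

a_0 = -6: -6/1
a_1 = 1: -5/1
a_2 = 6: -36/7
a_3 = 3: -113/22

-113/22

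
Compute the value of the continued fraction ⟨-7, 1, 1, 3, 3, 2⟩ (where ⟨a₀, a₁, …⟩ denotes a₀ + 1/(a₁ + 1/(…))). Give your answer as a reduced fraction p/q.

Start with 2.
3 + 1/(2/1) = 3 + 1/2 = 7/2
3 + 1/(7/2) = 3 + 2/7 = 23/7
1 + 1/(23/7) = 1 + 7/23 = 30/23
1 + 1/(30/23) = 1 + 23/30 = 53/30
-7 + 1/(53/30) = -7 + 30/53 = -341/53

-341/53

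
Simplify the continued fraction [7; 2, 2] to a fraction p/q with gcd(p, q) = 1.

37/5

a_0 = 7: 7/1
a_1 = 2: 15/2
a_2 = 2: 37/5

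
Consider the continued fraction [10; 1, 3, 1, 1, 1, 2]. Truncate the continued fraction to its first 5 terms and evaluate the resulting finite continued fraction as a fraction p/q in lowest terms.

Start with 1.
1 + 1/(1/1) = 1 + 1/1 = 2/1
3 + 1/(2/1) = 3 + 1/2 = 7/2
1 + 1/(7/2) = 1 + 2/7 = 9/7
10 + 1/(9/7) = 10 + 7/9 = 97/9

97/9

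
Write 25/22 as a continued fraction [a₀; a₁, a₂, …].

⌊25/22⌋ = 1, remainder 3
⌊22/3⌋ = 7, remainder 1
⌊3/1⌋ = 3, remainder 0

[1; 7, 3]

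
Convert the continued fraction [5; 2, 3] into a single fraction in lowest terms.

38/7

Starting at the tail and folding back:
Start with 3.
2 + 1/(3/1) = 2 + 1/3 = 7/3
5 + 1/(7/3) = 5 + 3/7 = 38/7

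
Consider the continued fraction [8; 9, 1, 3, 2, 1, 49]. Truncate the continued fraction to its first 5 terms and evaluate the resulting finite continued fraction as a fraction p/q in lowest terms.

713/88

a_0 = 8: 8/1
a_1 = 9: 73/9
a_2 = 1: 81/10
a_3 = 3: 316/39
a_4 = 2: 713/88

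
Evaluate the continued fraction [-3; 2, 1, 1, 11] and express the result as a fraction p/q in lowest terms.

-151/58

a_0 = -3: -3/1
a_1 = 2: -5/2
a_2 = 1: -8/3
a_3 = 1: -13/5
a_4 = 11: -151/58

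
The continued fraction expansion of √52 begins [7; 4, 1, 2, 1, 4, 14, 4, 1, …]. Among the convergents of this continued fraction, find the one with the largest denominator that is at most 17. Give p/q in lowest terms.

a_0 = 7: 7/1  (≤ bound)
a_1 = 4: 29/4  (≤ bound)
a_2 = 1: 36/5  (≤ bound)
a_3 = 2: 101/14  (≤ bound)
a_4 = 1: 137/19  (> 17, stop)

101/14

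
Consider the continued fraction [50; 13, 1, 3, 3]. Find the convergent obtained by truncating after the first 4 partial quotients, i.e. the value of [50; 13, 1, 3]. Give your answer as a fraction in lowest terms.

Start with 3.
1 + 1/(3/1) = 1 + 1/3 = 4/3
13 + 1/(4/3) = 13 + 3/4 = 55/4
50 + 1/(55/4) = 50 + 4/55 = 2754/55

2754/55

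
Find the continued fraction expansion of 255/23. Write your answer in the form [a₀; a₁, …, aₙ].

Apply division with remainder until the remainder is 0:
255 = 11·23 + 2, so a_0 = 11
23 = 11·2 + 1, so a_1 = 11
2 = 2·1 + 0, so a_2 = 2

[11; 11, 2]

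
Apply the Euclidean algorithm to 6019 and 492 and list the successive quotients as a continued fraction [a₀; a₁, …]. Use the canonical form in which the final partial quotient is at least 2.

⌊6019/492⌋ = 12, remainder 115
⌊492/115⌋ = 4, remainder 32
⌊115/32⌋ = 3, remainder 19
⌊32/19⌋ = 1, remainder 13
⌊19/13⌋ = 1, remainder 6
⌊13/6⌋ = 2, remainder 1
⌊6/1⌋ = 6, remainder 0

[12; 4, 3, 1, 1, 2, 6]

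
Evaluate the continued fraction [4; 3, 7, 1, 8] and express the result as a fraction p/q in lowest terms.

Build up convergents one term at a time:
a_0 = 4: 4/1
a_1 = 3: 13/3
a_2 = 7: 95/22
a_3 = 1: 108/25
a_4 = 8: 959/222

959/222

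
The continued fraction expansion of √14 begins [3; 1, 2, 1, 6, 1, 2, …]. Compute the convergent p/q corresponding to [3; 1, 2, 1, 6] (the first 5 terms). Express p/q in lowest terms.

Build up convergents one term at a time:
a_0 = 3: 3/1
a_1 = 1: 4/1
a_2 = 2: 11/3
a_3 = 1: 15/4
a_4 = 6: 101/27

101/27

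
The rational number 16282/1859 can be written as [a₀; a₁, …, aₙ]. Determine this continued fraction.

⌊16282/1859⌋ = 8, remainder 1410
⌊1859/1410⌋ = 1, remainder 449
⌊1410/449⌋ = 3, remainder 63
⌊449/63⌋ = 7, remainder 8
⌊63/8⌋ = 7, remainder 7
⌊8/7⌋ = 1, remainder 1
⌊7/1⌋ = 7, remainder 0

[8; 1, 3, 7, 7, 1, 7]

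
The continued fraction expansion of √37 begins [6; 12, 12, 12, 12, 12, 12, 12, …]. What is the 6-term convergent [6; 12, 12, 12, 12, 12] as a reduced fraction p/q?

Use the convergent recurrence hₖ = aₖ·hₖ₋₁ + hₖ₋₂ (and likewise for the denominators kₖ):
a_0 = 6: 6/1
a_1 = 12: 73/12
a_2 = 12: 882/145
a_3 = 12: 10657/1752
a_4 = 12: 128766/21169
a_5 = 12: 1555849/255780

1555849/255780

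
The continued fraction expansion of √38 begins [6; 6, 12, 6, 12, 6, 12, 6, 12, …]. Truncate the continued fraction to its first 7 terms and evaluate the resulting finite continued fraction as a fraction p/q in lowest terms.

Use the convergent recurrence hₖ = aₖ·hₖ₋₁ + hₖ₋₂ (and likewise for the denominators kₖ):
a_0 = 6: 6/1
a_1 = 6: 37/6
a_2 = 12: 450/73
a_3 = 6: 2737/444
a_4 = 12: 33294/5401
a_5 = 6: 202501/32850
a_6 = 12: 2463306/399601

2463306/399601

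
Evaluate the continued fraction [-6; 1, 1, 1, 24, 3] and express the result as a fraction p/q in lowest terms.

Collapse the nested fraction from the inside out:
Start with 3.
24 + 1/(3/1) = 24 + 1/3 = 73/3
1 + 1/(73/3) = 1 + 3/73 = 76/73
1 + 1/(76/73) = 1 + 73/76 = 149/76
1 + 1/(149/76) = 1 + 76/149 = 225/149
-6 + 1/(225/149) = -6 + 149/225 = -1201/225

-1201/225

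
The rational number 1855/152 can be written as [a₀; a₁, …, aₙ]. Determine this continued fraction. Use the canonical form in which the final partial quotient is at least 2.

[12; 4, 1, 9, 3]

⌊1855/152⌋ = 12, remainder 31
⌊152/31⌋ = 4, remainder 28
⌊31/28⌋ = 1, remainder 3
⌊28/3⌋ = 9, remainder 1
⌊3/1⌋ = 3, remainder 0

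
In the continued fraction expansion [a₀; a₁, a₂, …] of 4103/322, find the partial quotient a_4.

Repeatedly divide and take the remainder:
4103 ÷ 322 → quotient 12, remainder 239
322 ÷ 239 → quotient 1, remainder 83
239 ÷ 83 → quotient 2, remainder 73
83 ÷ 73 → quotient 1, remainder 10
73 ÷ 10 → quotient 7, remainder 3

7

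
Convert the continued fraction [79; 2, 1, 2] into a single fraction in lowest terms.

635/8

Collapse the nested fraction from the inside out:
Start with 2.
1 + 1/(2/1) = 1 + 1/2 = 3/2
2 + 1/(3/2) = 2 + 2/3 = 8/3
79 + 1/(8/3) = 79 + 3/8 = 635/8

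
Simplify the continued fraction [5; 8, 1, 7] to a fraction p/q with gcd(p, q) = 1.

Start with 7.
1 + 1/(7/1) = 1 + 1/7 = 8/7
8 + 1/(8/7) = 8 + 7/8 = 71/8
5 + 1/(71/8) = 5 + 8/71 = 363/71

363/71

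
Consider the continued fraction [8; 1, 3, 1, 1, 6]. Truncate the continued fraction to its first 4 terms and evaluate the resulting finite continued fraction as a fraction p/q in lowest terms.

Build up convergents one term at a time:
a_0 = 8: 8/1
a_1 = 1: 9/1
a_2 = 3: 35/4
a_3 = 1: 44/5

44/5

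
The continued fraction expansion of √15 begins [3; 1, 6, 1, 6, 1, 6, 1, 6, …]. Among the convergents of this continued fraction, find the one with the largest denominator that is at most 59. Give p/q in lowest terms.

a_0 = 3: 3/1  (≤ bound)
a_1 = 1: 4/1  (≤ bound)
a_2 = 6: 27/7  (≤ bound)
a_3 = 1: 31/8  (≤ bound)
a_4 = 6: 213/55  (≤ bound)
a_5 = 1: 244/63  (> 59, stop)

213/55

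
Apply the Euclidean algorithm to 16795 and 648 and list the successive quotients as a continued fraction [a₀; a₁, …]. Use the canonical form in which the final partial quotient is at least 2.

[25; 1, 11, 4, 2, 2, 2]

Repeatedly divide and take the remainder:
16795 ÷ 648 → quotient 25, remainder 595
648 ÷ 595 → quotient 1, remainder 53
595 ÷ 53 → quotient 11, remainder 12
53 ÷ 12 → quotient 4, remainder 5
12 ÷ 5 → quotient 2, remainder 2
5 ÷ 2 → quotient 2, remainder 1
2 ÷ 1 → quotient 2, remainder 0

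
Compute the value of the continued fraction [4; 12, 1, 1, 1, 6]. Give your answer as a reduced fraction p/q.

Build up convergents one term at a time:
a_0 = 4: 4/1
a_1 = 12: 49/12
a_2 = 1: 53/13
a_3 = 1: 102/25
a_4 = 1: 155/38
a_5 = 6: 1032/253

1032/253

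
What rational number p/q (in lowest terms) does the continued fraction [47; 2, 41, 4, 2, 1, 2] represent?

Start with 2.
1 + 1/(2/1) = 1 + 1/2 = 3/2
2 + 1/(3/2) = 2 + 2/3 = 8/3
4 + 1/(8/3) = 4 + 3/8 = 35/8
41 + 1/(35/8) = 41 + 8/35 = 1443/35
2 + 1/(1443/35) = 2 + 35/1443 = 2921/1443
47 + 1/(2921/1443) = 47 + 1443/2921 = 138730/2921

138730/2921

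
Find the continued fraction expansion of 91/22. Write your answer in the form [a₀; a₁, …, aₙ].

[4; 7, 3]

91 = 4·22 + 3, so a_0 = 4
22 = 7·3 + 1, so a_1 = 7
3 = 3·1 + 0, so a_2 = 3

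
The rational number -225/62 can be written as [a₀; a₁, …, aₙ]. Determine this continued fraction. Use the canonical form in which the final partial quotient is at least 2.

⌊-225/62⌋ = -4, remainder 23
⌊62/23⌋ = 2, remainder 16
⌊23/16⌋ = 1, remainder 7
⌊16/7⌋ = 2, remainder 2
⌊7/2⌋ = 3, remainder 1
⌊2/1⌋ = 2, remainder 0

[-4; 2, 1, 2, 3, 2]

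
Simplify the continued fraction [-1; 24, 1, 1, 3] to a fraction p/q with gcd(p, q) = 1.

-165/172

Start with 3.
1 + 1/(3/1) = 1 + 1/3 = 4/3
1 + 1/(4/3) = 1 + 3/4 = 7/4
24 + 1/(7/4) = 24 + 4/7 = 172/7
-1 + 1/(172/7) = -1 + 7/172 = -165/172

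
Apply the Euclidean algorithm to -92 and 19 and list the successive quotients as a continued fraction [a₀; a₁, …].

[-5; 6, 3]

-92 ÷ 19 → quotient -5, remainder 3
19 ÷ 3 → quotient 6, remainder 1
3 ÷ 1 → quotient 3, remainder 0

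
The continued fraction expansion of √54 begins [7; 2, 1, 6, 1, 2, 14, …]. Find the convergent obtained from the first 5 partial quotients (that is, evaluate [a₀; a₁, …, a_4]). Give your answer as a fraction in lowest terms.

169/23

Collapse the nested fraction from the inside out:
Start with 1.
6 + 1/(1/1) = 6 + 1/1 = 7/1
1 + 1/(7/1) = 1 + 1/7 = 8/7
2 + 1/(8/7) = 2 + 7/8 = 23/8
7 + 1/(23/8) = 7 + 8/23 = 169/23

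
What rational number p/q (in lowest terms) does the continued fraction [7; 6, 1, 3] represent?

193/27

Start with 3.
1 + 1/(3/1) = 1 + 1/3 = 4/3
6 + 1/(4/3) = 6 + 3/4 = 27/4
7 + 1/(27/4) = 7 + 4/27 = 193/27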